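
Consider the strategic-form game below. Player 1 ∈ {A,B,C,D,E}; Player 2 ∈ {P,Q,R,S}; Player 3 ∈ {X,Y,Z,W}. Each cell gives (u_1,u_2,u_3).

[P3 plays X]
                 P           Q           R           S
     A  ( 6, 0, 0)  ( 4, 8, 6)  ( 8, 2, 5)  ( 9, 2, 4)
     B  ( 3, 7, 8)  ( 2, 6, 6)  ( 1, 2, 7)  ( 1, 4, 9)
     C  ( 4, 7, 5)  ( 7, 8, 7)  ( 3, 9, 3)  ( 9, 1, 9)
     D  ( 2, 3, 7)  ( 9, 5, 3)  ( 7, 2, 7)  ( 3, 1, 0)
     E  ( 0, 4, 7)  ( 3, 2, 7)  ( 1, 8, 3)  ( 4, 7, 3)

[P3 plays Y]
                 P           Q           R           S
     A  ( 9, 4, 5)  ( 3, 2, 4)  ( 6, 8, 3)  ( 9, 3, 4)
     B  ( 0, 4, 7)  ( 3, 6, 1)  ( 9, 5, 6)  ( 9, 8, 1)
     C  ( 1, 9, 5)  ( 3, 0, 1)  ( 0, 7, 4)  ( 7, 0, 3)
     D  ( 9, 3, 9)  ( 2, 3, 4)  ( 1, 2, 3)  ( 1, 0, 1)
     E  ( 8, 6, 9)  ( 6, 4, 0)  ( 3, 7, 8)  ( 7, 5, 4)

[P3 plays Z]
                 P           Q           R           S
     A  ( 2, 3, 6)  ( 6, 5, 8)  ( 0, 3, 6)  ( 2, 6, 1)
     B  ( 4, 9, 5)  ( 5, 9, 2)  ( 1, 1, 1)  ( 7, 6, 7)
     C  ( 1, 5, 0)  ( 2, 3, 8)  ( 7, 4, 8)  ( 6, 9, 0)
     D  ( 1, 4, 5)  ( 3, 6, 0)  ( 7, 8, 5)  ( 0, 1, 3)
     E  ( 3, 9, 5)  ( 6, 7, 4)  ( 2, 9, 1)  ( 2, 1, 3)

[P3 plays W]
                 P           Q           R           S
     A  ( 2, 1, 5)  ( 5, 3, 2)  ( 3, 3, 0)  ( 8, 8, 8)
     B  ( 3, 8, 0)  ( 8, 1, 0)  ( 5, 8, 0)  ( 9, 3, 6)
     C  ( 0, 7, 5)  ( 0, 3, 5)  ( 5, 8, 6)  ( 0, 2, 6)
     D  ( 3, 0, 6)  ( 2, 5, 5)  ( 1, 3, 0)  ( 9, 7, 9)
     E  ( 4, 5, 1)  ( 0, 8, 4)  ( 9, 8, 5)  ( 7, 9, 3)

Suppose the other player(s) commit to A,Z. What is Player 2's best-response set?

u_2(P vs A,Z) = 3
u_2(Q vs A,Z) = 5
u_2(R vs A,Z) = 3
u_2(S vs A,Z) = 6
max payoff 6 at {S}

P2 best: {S}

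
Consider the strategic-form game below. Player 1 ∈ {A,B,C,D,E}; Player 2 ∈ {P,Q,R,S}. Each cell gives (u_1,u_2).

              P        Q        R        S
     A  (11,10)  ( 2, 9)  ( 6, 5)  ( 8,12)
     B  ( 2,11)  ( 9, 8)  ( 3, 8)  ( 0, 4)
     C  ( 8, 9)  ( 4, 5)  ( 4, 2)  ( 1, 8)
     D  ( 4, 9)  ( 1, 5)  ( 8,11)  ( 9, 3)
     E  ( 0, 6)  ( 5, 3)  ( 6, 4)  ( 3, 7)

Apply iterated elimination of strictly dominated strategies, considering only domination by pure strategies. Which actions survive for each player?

Remaining: P1:{A,D} P2:{P,R,S}

P2 drop Q (P beats it: A:10>9 B:11>8 C:9>5 D:9>5 E:6>3)
P1 drop B (A beats it: P:11>2 R:6>3 S:8>0)
P1 drop C (A beats it: P:11>8 R:6>4 S:8>1)
P1 drop E (D beats it: P:4>0 R:8>6 S:9>3)
P1→{A,D} P2→{P,R,S}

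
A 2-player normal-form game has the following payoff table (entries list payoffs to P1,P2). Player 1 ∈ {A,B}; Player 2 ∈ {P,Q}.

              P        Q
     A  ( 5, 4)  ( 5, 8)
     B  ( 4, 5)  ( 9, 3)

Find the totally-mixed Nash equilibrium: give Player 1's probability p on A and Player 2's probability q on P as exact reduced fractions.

P1 mixes 1/3 on A; P2 mixes 4/5 on P

P1 indiff ⇒ q·5+(1-q)·5 = q·4+(1-q)·9 ⇒ q(1) = (1-q)(4) ⇒ q = 4/5
P2 indiff ⇒ p·4+(1-p)·5 = p·8+(1-p)·3 ⇒ p(-4) = (1-p)(-2) ⇒ p = 1/3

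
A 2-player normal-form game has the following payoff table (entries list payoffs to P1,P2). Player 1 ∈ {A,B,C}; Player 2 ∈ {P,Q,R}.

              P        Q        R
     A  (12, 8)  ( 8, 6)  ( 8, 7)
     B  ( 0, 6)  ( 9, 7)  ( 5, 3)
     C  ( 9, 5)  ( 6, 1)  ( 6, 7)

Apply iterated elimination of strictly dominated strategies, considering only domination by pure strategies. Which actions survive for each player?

IESDS → P1:{A,B} P2:{P,Q}

P1 drop C (A beats it: P:12>9 Q:8>6 R:8>6)
P2 drop R (P beats it: A:8>7 B:6>3)
P1→{A,B} P2→{P,Q}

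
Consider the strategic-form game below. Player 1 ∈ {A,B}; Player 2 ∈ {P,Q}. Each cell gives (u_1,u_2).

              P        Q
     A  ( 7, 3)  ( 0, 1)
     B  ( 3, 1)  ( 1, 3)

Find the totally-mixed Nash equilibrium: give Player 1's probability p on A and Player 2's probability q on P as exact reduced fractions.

p=1/2, q=1/5

P1 indiff ⇒ q·7+(1-q)·0 = q·3+(1-q)·1 ⇒ q(4) = (1-q)(1) ⇒ q = 1/5
P2 indiff ⇒ p·3+(1-p)·1 = p·1+(1-p)·3 ⇒ p(2) = (1-p)(2) ⇒ p = 1/2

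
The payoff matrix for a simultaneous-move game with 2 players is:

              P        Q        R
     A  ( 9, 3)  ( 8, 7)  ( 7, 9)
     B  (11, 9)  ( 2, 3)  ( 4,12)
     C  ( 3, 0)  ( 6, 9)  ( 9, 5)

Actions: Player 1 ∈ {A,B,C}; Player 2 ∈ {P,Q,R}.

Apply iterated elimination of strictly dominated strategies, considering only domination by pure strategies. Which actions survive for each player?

Survivors P1:{A,C} P2:{Q,R}

P2 drop P (R beats it: A:9>3 B:12>9 C:5>0)
P1 drop B (A beats it: Q:8>2 R:7>4)
P1→{A,C} P2→{Q,R}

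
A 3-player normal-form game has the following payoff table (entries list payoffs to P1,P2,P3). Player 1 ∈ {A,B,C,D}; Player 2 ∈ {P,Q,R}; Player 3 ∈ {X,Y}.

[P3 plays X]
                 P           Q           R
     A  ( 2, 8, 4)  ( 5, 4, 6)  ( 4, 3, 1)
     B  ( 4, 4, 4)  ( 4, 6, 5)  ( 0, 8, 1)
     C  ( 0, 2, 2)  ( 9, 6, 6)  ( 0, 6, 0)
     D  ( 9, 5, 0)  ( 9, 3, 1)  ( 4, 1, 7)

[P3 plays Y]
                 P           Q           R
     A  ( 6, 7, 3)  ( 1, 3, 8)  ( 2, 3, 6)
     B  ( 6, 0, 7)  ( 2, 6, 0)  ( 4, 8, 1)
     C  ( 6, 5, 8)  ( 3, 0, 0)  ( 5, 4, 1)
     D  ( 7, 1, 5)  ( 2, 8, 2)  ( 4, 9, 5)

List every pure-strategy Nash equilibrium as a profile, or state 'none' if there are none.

(A,P,X): not NE [P1→D gives 9>2]
(A,P,Y): not NE [P1→D gives 7>6; P3→X gives 4>3]
(A,Q,X): not NE [P1→D gives 9>5; P2→P gives 8>4; P3→Y gives 8>6]
(A,Q,Y): not NE [P1→C gives 3>1; P2→P gives 7>3]
(A,R,X): not NE [P2→P gives 8>3; P3→Y gives 6>1]
(A,R,Y): not NE [P1→C gives 5>2; P2→P gives 7>3]
(B,P,X): not NE [P1→D gives 9>4; P2→R gives 8>4; P3→Y gives 7>4]
(B,P,Y): not NE [P1→D gives 7>6; P2→R gives 8>0]
(B,Q,X): not NE [P1→D gives 9>4; P2→R gives 8>6]
(B,Q,Y): not NE [P1→C gives 3>2; P2→R gives 8>6; P3→X gives 5>0]
(B,R,X): not NE [P1→D gives 4>0]
(B,R,Y): not NE [P1→C gives 5>4]
(C,P,X): not NE [P1→D gives 9>0; P2→R gives 6>2; P3→Y gives 8>2]
(C,P,Y): not NE [P1→D gives 7>6]
(C,Q,X): NE
(C,Q,Y): not NE [P2→P gives 5>0; P3→X gives 6>0]
(C,R,X): not NE [P1→D gives 4>0; P3→Y gives 1>0]
(C,R,Y): not NE [P2→P gives 5>4]
(D,P,X): not NE [P3→Y gives 5>0]
(D,P,Y): not NE [P2→R gives 9>1]
(D,Q,X): not NE [P2→P gives 5>3; P3→Y gives 2>1]
(D,Q,Y): not NE [P1→C gives 3>2; P2→R gives 9>8]
(D,R,X): not NE [P2→P gives 5>1]
(D,R,Y): not NE [P1→C gives 5>4; P3→X gives 7>5]

NE set: (C,Q,X)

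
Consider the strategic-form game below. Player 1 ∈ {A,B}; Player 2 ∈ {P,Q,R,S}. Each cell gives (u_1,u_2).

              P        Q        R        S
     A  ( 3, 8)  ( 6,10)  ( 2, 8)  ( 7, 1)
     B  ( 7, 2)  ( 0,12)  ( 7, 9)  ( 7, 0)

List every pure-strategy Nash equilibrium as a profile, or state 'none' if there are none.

PSNE = {(A,Q)}

(A,P): not NE [P1→B gives 7>3; P2→Q gives 10>8]
(A,Q): NE
(A,R): not NE [P1→B gives 7>2; P2→Q gives 10>8]
(A,S): not NE [P2→Q gives 10>1]
(B,P): not NE [P2→Q gives 12>2]
(B,Q): not NE [P1→A gives 6>0]
(B,R): not NE [P2→Q gives 12>9]
(B,S): not NE [P2→Q gives 12>0]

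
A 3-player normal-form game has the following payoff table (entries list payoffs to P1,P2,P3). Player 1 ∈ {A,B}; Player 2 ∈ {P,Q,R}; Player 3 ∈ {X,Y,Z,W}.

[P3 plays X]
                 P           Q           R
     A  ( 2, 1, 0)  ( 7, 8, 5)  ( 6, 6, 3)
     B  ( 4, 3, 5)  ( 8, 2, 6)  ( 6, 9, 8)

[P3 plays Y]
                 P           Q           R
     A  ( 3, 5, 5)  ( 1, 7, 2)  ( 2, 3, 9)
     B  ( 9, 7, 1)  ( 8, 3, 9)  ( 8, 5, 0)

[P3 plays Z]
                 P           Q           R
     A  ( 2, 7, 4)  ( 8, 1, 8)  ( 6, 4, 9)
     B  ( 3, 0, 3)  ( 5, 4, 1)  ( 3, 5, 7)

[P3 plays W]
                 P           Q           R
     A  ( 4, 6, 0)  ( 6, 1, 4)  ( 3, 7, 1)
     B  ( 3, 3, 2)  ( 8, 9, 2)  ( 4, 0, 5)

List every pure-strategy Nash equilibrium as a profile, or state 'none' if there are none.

(A,P,X): not NE [P1→B gives 4>2; P2→Q gives 8>1; P3→Y gives 5>0]
(A,P,Y): not NE [P1→B gives 9>3; P2→Q gives 7>5]
(A,P,Z): not NE [P1→B gives 3>2; P3→Y gives 5>4]
(A,P,W): not NE [P2→R gives 7>6; P3→Y gives 5>0]
(A,Q,X): not NE [P1→B gives 8>7; P3→Z gives 8>5]
(A,Q,Y): not NE [P1→B gives 8>1; P3→Z gives 8>2]
(A,Q,Z): not NE [P2→P gives 7>1]
(A,Q,W): not NE [P1→B gives 8>6; P2→R gives 7>1; P3→Z gives 8>4]
(A,R,X): not NE [P2→Q gives 8>6; P3→Z gives 9>3]
(A,R,Y): not NE [P1→B gives 8>2; P2→Q gives 7>3]
(A,R,Z): not NE [P2→P gives 7>4]
(A,R,W): not NE [P1→B gives 4>3; P3→Z gives 9>1]
(B,P,X): not NE [P2→R gives 9>3]
(B,P,Y): not NE [P3→X gives 5>1]
(B,P,Z): not NE [P2→R gives 5>0; P3→X gives 5>3]
(B,P,W): not NE [P1→A gives 4>3; P2→Q gives 9>3; P3→X gives 5>2]
(B,Q,X): not NE [P2→R gives 9>2; P3→Y gives 9>6]
(B,Q,Y): not NE [P2→P gives 7>3]
(B,Q,Z): not NE [P1→A gives 8>5; P2→R gives 5>4; P3→Y gives 9>1]
(B,Q,W): not NE [P3→Y gives 9>2]
(B,R,X): NE
(B,R,Y): not NE [P2→P gives 7>5; P3→X gives 8>0]
(B,R,Z): not NE [P1→A gives 6>3; P3→X gives 8>7]
(B,R,W): not NE [P2→Q gives 9>0; P3→X gives 8>5]

PSNE = {(B,R,X)}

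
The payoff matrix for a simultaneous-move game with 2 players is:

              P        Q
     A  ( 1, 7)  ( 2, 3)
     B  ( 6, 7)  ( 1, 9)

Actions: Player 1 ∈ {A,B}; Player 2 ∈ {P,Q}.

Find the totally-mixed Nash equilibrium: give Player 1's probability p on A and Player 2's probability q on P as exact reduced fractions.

(p,q) = (1/3, 1/6)

P1 indiff ⇒ q·1+(1-q)·2 = q·6+(1-q)·1 ⇒ q(-5) = (1-q)(-1) ⇒ q = 1/6
P2 indiff ⇒ p·7+(1-p)·7 = p·3+(1-p)·9 ⇒ p(4) = (1-p)(2) ⇒ p = 1/3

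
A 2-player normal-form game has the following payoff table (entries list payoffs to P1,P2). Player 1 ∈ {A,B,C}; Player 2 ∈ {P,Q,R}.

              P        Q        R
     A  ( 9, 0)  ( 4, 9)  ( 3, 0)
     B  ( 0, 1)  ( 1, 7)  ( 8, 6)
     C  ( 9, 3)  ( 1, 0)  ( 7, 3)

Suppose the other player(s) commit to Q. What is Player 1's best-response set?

u_1(A vs Q) = 4
u_1(B vs Q) = 1
u_1(C vs Q) = 1
max payoff 4 at {A}

BR_1 = {A}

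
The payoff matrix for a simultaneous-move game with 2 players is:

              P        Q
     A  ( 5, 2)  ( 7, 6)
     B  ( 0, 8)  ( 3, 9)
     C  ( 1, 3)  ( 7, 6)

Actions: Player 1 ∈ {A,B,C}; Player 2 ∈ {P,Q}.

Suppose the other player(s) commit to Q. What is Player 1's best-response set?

P1 best: {A,C}

u_1(A vs Q) = 7
u_1(B vs Q) = 3
u_1(C vs Q) = 7
max payoff 7 at {A,C}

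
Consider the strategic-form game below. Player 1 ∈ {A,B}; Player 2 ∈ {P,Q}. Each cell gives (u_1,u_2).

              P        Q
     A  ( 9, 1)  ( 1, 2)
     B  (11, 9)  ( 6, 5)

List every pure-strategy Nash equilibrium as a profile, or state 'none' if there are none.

(A,P): not NE [P1→B gives 11>9; P2→Q gives 2>1]
(A,Q): not NE [P1→B gives 6>1]
(B,P): NE
(B,Q): not NE [P2→P gives 9>5]

NE set: (B,P)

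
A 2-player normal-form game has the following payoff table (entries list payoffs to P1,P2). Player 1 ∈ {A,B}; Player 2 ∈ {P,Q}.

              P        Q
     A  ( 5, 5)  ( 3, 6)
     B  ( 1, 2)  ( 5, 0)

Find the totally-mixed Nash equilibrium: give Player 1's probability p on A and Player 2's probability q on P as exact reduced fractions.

p=2/3, q=1/3

P1 indiff ⇒ q·5+(1-q)·3 = q·1+(1-q)·5 ⇒ q(4) = (1-q)(2) ⇒ q = 1/3
P2 indiff ⇒ p·5+(1-p)·2 = p·6+(1-p)·0 ⇒ p(-1) = (1-p)(-2) ⇒ p = 2/3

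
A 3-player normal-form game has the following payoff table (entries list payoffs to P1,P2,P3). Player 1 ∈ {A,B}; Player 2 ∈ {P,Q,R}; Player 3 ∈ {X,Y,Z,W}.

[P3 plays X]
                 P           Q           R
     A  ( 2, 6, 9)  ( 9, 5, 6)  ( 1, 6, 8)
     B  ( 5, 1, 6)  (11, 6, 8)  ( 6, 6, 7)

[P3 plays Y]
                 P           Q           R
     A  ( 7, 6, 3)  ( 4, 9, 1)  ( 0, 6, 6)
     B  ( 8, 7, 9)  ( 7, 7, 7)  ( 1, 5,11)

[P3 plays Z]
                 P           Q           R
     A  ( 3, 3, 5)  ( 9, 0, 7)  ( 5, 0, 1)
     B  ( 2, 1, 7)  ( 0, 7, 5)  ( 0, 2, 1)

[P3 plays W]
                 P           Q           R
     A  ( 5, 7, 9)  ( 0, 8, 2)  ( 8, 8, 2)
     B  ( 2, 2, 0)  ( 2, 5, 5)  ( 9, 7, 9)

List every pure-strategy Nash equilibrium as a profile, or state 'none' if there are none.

(A,P,X): not NE [P1→B gives 5>2]
(A,P,Y): not NE [P1→B gives 8>7; P2→Q gives 9>6; P3→W gives 9>3]
(A,P,Z): not NE [P3→W gives 9>5]
(A,P,W): not NE [P2→R gives 8>7]
(A,Q,X): not NE [P1→B gives 11>9; P2→R gives 6>5; P3→Z gives 7>6]
(A,Q,Y): not NE [P1→B gives 7>4; P3→Z gives 7>1]
(A,Q,Z): not NE [P2→P gives 3>0]
(A,Q,W): not NE [P1→B gives 2>0; P3→Z gives 7>2]
(A,R,X): not NE [P1→B gives 6>1]
(A,R,Y): not NE [P1→B gives 1>0; P2→Q gives 9>6; P3→X gives 8>6]
(A,R,Z): not NE [P2→P gives 3>0; P3→X gives 8>1]
(A,R,W): not NE [P1→B gives 9>8; P3→X gives 8>2]
(B,P,X): not NE [P2→R gives 6>1; P3→Y gives 9>6]
(B,P,Y): NE
(B,P,Z): not NE [P1→A gives 3>2; P2→Q gives 7>1; P3→Y gives 9>7]
(B,P,W): not NE [P1→A gives 5>2; P2→R gives 7>2; P3→Y gives 9>0]
(B,Q,X): NE
(B,Q,Y): not NE [P3→X gives 8>7]
(B,Q,Z): not NE [P1→A gives 9>0; P3→X gives 8>5]
(B,Q,W): not NE [P2→R gives 7>5; P3→X gives 8>5]
(B,R,X): not NE [P3→Y gives 11>7]
(B,R,Y): not NE [P2→Q gives 7>5]
(B,R,Z): not NE [P1→A gives 5>0; P2→Q gives 7>2; P3→Y gives 11>1]
(B,R,W): not NE [P3→Y gives 11>9]

NE set: (B,P,Y), (B,Q,X)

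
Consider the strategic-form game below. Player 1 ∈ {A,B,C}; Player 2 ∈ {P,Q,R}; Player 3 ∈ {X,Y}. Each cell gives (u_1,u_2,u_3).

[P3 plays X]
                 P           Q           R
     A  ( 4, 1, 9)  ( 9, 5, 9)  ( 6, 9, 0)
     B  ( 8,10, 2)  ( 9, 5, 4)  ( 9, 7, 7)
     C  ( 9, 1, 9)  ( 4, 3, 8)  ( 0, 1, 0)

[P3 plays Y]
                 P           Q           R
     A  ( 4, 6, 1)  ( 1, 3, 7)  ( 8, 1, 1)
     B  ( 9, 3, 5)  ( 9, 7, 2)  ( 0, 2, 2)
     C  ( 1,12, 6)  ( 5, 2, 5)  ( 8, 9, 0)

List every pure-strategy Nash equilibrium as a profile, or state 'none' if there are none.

(A,P,X): not NE [P1→C gives 9>4; P2→R gives 9>1]
(A,P,Y): not NE [P1→B gives 9>4; P3→X gives 9>1]
(A,Q,X): not NE [P2→R gives 9>5]
(A,Q,Y): not NE [P1→B gives 9>1; P2→P gives 6>3; P3→X gives 9>7]
(A,R,X): not NE [P1→B gives 9>6; P3→Y gives 1>0]
(A,R,Y): not NE [P2→P gives 6>1]
(B,P,X): not NE [P1→C gives 9>8; P3→Y gives 5>2]
(B,P,Y): not NE [P2→Q gives 7>3]
(B,Q,X): not NE [P2→P gives 10>5]
(B,Q,Y): not NE [P3→X gives 4>2]
(B,R,X): not NE [P2→P gives 10>7]
(B,R,Y): not NE [P1→C gives 8>0; P2→Q gives 7>2; P3→X gives 7>2]
(C,P,X): not NE [P2→Q gives 3>1]
(C,P,Y): not NE [P1→B gives 9>1; P3→X gives 9>6]
(C,Q,X): not NE [P1→B gives 9>4]
(C,Q,Y): not NE [P1→B gives 9>5; P2→P gives 12>2; P3→X gives 8>5]
(C,R,X): not NE [P1→B gives 9>0; P2→Q gives 3>1]
(C,R,Y): not NE [P2→P gives 12>9]

No pure NE.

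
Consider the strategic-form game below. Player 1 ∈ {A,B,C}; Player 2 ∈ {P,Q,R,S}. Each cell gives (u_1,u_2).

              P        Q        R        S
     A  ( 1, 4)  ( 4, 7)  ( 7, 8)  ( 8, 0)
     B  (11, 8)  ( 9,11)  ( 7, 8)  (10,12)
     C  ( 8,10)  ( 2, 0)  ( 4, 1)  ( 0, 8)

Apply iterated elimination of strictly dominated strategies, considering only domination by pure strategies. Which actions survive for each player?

IESDS → P1:{A,B} P2:{Q,R,S}

P1 drop C (B beats it: P:11>8 Q:9>2 R:7>4 S:10>0)
P2 drop P (Q beats it: A:7>4 B:11>8)
P1→{A,B} P2→{Q,R,S}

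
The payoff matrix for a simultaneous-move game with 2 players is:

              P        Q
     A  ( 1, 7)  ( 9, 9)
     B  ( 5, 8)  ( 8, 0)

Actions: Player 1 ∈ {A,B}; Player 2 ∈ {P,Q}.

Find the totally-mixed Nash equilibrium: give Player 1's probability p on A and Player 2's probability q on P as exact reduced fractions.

P1 indiff ⇒ q·1+(1-q)·9 = q·5+(1-q)·8 ⇒ q(-4) = (1-q)(-1) ⇒ q = 1/5
P2 indiff ⇒ p·7+(1-p)·8 = p·9+(1-p)·0 ⇒ p(-2) = (1-p)(-8) ⇒ p = 4/5

p=4/5, q=1/5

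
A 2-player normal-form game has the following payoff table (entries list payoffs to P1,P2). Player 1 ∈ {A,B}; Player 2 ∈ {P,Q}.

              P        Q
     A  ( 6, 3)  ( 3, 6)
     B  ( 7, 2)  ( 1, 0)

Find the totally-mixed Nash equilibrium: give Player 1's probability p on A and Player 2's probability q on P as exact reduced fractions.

p=2/5, q=2/3

P1 indiff ⇒ q·6+(1-q)·3 = q·7+(1-q)·1 ⇒ q(-1) = (1-q)(-2) ⇒ q = 2/3
P2 indiff ⇒ p·3+(1-p)·2 = p·6+(1-p)·0 ⇒ p(-3) = (1-p)(-2) ⇒ p = 2/5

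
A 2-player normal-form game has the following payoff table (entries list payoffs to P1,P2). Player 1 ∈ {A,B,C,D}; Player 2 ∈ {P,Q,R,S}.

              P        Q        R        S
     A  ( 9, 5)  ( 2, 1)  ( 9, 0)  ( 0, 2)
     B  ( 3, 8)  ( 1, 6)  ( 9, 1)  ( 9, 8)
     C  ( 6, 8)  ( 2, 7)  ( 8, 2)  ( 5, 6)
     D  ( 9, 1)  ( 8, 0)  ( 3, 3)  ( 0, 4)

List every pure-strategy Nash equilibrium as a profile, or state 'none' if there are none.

Nash profiles: (A,P), (B,S)

(A,P): NE
(A,Q): not NE [P1→D gives 8>2; P2→P gives 5>1]
(A,R): not NE [P2→P gives 5>0]
(A,S): not NE [P1→B gives 9>0; P2→P gives 5>2]
(B,P): not NE [P1→D gives 9>3]
(B,Q): not NE [P1→D gives 8>1; P2→S gives 8>6]
(B,R): not NE [P2→S gives 8>1]
(B,S): NE
(C,P): not NE [P1→D gives 9>6]
(C,Q): not NE [P1→D gives 8>2; P2→P gives 8>7]
(C,R): not NE [P1→B gives 9>8; P2→P gives 8>2]
(C,S): not NE [P1→B gives 9>5; P2→P gives 8>6]
(D,P): not NE [P2→S gives 4>1]
(D,Q): not NE [P2→S gives 4>0]
(D,R): not NE [P1→B gives 9>3; P2→S gives 4>3]
(D,S): not NE [P1→B gives 9>0]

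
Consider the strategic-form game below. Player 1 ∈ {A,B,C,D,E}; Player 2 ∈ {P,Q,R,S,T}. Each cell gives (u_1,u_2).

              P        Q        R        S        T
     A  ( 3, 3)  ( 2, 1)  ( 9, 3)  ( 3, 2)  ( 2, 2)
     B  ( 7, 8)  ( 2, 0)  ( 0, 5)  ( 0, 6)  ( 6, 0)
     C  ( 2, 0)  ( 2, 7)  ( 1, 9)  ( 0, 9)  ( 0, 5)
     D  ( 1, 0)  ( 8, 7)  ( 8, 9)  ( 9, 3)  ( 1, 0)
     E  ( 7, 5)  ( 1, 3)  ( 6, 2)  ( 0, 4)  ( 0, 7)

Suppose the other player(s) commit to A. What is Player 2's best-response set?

P2 best: {P,R}

u_2(P vs A) = 3
u_2(Q vs A) = 1
u_2(R vs A) = 3
u_2(S vs A) = 2
u_2(T vs A) = 2
max payoff 3 at {P,R}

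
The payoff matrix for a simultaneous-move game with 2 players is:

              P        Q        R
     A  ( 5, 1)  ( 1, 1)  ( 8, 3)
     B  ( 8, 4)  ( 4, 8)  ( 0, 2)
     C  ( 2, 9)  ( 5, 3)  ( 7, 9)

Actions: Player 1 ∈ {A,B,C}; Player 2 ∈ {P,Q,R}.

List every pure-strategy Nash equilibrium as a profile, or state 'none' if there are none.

PSNE = {(A,R)}

(A,P): not NE [P1→B gives 8>5; P2→R gives 3>1]
(A,Q): not NE [P1→C gives 5>1; P2→R gives 3>1]
(A,R): NE
(B,P): not NE [P2→Q gives 8>4]
(B,Q): not NE [P1→C gives 5>4]
(B,R): not NE [P1→A gives 8>0; P2→Q gives 8>2]
(C,P): not NE [P1→B gives 8>2]
(C,Q): not NE [P2→R gives 9>3]
(C,R): not NE [P1→A gives 8>7]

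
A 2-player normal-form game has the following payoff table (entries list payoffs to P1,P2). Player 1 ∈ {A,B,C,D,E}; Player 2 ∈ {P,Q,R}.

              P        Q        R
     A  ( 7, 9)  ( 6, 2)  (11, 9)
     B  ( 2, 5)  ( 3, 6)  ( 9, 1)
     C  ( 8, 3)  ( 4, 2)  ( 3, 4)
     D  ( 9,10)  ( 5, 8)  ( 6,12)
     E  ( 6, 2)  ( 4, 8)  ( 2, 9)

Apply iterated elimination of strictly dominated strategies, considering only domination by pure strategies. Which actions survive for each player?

P1 drop B (A beats it: P:7>2 Q:6>3 R:11>9)
P1 drop C (D beats it: P:9>8 Q:5>4 R:6>3)
P1 drop E (A beats it: P:7>6 Q:6>4 R:11>2)
P2 drop Q (P beats it: A:9>2 D:10>8)
P1→{A,D} P2→{P,R}

Survivors P1:{A,D} P2:{P,R}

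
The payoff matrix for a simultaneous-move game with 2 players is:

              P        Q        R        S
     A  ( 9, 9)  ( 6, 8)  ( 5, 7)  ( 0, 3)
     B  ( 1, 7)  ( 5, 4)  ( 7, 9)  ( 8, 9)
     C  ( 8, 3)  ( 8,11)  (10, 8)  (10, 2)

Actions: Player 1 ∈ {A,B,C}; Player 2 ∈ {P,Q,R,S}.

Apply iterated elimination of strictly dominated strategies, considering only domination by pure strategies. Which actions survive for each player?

P1 drop B (C beats it: P:8>1 Q:8>5 R:10>7 S:10>8)
P2 drop R (Q beats it: A:8>7 C:11>8)
P2 drop S (P beats it: A:9>3 C:3>2)
P1→{A,C} P2→{P,Q}

Survivors P1:{A,C} P2:{P,Q}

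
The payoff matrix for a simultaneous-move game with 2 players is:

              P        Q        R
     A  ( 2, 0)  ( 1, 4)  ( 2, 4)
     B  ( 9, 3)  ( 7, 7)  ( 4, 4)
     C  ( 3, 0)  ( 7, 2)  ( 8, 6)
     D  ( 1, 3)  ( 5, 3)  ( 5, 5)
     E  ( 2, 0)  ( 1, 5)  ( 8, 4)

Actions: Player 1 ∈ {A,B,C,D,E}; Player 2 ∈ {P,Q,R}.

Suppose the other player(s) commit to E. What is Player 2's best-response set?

u_2(P vs E) = 0
u_2(Q vs E) = 5
u_2(R vs E) = 4
max payoff 5 at {Q}

argmax u_2 = {Q}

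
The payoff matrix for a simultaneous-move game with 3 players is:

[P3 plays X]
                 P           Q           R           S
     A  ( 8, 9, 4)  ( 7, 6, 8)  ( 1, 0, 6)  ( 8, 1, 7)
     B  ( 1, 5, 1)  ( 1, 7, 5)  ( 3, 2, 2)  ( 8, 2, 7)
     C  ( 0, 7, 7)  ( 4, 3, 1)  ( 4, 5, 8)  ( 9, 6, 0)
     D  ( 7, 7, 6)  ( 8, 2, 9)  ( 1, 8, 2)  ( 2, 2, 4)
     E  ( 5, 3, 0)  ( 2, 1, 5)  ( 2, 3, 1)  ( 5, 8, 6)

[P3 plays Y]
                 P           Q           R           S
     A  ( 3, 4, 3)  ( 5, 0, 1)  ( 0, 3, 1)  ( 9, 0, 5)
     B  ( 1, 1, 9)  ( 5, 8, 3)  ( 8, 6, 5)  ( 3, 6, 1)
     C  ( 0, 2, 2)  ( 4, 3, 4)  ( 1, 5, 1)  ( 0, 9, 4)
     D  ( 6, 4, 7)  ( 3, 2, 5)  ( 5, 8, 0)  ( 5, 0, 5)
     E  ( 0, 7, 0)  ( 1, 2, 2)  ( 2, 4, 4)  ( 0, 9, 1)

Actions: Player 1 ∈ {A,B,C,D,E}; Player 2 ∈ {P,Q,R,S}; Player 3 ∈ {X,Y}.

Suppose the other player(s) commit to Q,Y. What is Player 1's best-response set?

u_1(A vs Q,Y) = 5
u_1(B vs Q,Y) = 5
u_1(C vs Q,Y) = 4
u_1(D vs Q,Y) = 3
u_1(E vs Q,Y) = 1
max payoff 5 at {A,B}

argmax u_1 = {A,B}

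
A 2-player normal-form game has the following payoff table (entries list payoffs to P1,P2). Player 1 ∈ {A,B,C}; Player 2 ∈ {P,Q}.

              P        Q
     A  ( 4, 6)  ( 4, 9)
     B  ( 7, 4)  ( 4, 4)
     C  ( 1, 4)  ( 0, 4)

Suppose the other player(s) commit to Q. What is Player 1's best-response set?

argmax u_1 = {A,B}

u_1(A vs Q) = 4
u_1(B vs Q) = 4
u_1(C vs Q) = 0
max payoff 4 at {A,B}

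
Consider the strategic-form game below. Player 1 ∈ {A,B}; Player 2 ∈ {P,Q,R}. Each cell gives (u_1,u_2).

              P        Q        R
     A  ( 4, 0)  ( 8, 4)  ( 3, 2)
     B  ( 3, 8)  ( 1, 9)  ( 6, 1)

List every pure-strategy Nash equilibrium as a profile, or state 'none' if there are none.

(A,P): not NE [P2→Q gives 4>0]
(A,Q): NE
(A,R): not NE [P1→B gives 6>3; P2→Q gives 4>2]
(B,P): not NE [P1→A gives 4>3; P2→Q gives 9>8]
(B,Q): not NE [P1→A gives 8>1]
(B,R): not NE [P2→Q gives 9>1]

Nash profiles: (A,Q)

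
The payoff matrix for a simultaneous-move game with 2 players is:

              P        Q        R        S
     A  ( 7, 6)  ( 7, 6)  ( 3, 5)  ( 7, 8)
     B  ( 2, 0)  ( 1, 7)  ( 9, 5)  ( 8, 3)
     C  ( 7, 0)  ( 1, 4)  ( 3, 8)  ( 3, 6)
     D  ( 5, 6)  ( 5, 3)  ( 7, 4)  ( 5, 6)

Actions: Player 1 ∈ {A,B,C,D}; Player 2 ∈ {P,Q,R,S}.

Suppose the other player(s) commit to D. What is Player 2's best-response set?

u_2(P vs D) = 6
u_2(Q vs D) = 3
u_2(R vs D) = 4
u_2(S vs D) = 6
max payoff 6 at {P,S}

BR_2 = {P,S}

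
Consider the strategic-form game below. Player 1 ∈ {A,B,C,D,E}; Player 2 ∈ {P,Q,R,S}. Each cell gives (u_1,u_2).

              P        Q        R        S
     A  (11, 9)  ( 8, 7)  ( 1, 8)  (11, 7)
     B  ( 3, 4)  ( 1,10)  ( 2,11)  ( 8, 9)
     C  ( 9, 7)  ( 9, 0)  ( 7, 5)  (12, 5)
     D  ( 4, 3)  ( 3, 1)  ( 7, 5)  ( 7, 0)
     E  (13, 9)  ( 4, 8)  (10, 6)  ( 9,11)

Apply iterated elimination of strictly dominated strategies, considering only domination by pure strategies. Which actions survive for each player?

Remaining: P1:{A,C,E} P2:{P,S}

P1 drop B (C beats it: P:9>3 Q:9>1 R:7>2 S:12>8)
P1 drop D (E beats it: P:13>4 Q:4>3 R:10>7 S:9>7)
P2 drop Q (P beats it: A:9>7 C:7>0 E:9>8)
P2 drop R (P beats it: A:9>8 C:7>5 E:9>6)
P1→{A,C,E} P2→{P,S}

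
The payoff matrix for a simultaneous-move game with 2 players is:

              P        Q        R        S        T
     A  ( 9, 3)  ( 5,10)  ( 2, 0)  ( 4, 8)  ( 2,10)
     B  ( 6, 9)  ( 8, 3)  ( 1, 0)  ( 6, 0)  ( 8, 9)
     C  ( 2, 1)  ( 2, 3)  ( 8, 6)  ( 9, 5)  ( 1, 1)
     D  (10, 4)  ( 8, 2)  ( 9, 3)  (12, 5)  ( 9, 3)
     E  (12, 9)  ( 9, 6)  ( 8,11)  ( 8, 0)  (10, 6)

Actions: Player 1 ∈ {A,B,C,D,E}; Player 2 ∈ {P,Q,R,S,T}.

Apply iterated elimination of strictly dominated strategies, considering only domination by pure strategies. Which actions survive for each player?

P1 drop A (D beats it: P:10>9 Q:8>5 R:9>2 S:12>4 T:9>2)
P1 drop B (E beats it: P:12>6 Q:9>8 R:8>1 S:8>6 T:10>8)
P1 drop C (D beats it: P:10>2 Q:8>2 R:9>8 S:12>9 T:9>1)
P2 drop Q (P beats it: D:4>2 E:9>6)
P2 drop T (P beats it: D:4>3 E:9>6)
P1→{D,E} P2→{P,R,S}

IESDS → P1:{D,E} P2:{P,R,S}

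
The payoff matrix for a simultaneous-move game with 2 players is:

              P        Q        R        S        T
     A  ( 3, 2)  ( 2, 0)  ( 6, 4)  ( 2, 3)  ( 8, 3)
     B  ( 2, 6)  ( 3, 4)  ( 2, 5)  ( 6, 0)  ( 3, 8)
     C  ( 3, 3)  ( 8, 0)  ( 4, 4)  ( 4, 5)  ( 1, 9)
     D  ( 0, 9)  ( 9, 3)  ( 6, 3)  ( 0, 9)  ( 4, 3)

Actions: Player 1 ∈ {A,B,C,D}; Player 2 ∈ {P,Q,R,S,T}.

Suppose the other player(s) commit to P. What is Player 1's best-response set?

BR_1 = {A,C}

u_1(A vs P) = 3
u_1(B vs P) = 2
u_1(C vs P) = 3
u_1(D vs P) = 0
max payoff 3 at {A,C}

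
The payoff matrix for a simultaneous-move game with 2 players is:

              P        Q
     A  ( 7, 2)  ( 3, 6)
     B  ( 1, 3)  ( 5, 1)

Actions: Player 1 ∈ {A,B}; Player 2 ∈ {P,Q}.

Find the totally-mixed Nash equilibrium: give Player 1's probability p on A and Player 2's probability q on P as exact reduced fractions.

P1 mixes 1/3 on A; P2 mixes 1/4 on P

P1 indiff ⇒ q·7+(1-q)·3 = q·1+(1-q)·5 ⇒ q(6) = (1-q)(2) ⇒ q = 1/4
P2 indiff ⇒ p·2+(1-p)·3 = p·6+(1-p)·1 ⇒ p(-4) = (1-p)(-2) ⇒ p = 1/3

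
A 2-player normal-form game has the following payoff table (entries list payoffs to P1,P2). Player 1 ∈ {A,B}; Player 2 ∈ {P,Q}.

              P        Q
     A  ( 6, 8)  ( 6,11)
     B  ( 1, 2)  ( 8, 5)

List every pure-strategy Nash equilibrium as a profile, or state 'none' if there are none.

NE set: (B,Q)

(A,P): not NE [P2→Q gives 11>8]
(A,Q): not NE [P1→B gives 8>6]
(B,P): not NE [P1→A gives 6>1; P2→Q gives 5>2]
(B,Q): NE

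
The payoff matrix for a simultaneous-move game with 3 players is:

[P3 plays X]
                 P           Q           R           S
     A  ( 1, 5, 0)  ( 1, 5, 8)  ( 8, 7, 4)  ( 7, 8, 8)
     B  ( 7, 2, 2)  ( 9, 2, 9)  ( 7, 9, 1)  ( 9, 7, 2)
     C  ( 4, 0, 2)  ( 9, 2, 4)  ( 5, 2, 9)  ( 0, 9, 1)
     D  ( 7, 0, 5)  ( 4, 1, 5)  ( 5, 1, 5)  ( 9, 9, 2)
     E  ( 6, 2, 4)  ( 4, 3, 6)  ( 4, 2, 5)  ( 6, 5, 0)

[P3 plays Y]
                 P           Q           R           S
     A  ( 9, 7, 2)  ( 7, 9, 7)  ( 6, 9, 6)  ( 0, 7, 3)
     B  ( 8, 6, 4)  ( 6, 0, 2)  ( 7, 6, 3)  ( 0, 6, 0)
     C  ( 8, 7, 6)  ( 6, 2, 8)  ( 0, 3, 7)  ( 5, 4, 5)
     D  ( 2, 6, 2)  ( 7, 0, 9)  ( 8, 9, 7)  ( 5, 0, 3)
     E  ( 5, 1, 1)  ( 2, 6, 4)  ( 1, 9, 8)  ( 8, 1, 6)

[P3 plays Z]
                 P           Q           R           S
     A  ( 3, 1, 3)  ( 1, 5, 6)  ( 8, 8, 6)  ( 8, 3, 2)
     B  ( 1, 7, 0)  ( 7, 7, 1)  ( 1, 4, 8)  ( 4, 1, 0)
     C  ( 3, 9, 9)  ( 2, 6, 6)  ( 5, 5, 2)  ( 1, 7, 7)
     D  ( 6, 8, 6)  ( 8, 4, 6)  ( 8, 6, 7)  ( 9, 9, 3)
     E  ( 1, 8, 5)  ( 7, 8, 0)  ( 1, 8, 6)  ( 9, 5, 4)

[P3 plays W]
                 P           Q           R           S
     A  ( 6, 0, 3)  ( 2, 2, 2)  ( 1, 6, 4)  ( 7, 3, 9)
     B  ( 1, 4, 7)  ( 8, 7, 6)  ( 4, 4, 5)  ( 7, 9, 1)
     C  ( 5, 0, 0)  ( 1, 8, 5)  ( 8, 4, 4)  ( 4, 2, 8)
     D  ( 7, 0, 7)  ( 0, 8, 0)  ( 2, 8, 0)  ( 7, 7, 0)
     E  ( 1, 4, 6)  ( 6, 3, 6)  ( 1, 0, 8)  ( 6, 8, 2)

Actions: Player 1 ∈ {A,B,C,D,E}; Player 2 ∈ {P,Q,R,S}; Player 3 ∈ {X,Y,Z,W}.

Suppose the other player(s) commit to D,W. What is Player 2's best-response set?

BR_2 = {Q,R}

u_2(P vs D,W) = 0
u_2(Q vs D,W) = 8
u_2(R vs D,W) = 8
u_2(S vs D,W) = 7
max payoff 8 at {Q,R}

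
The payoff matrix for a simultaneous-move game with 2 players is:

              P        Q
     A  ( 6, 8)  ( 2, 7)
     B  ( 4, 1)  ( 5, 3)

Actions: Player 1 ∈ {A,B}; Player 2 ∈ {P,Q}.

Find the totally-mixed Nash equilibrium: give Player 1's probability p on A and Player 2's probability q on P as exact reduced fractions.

P1 indiff ⇒ q·6+(1-q)·2 = q·4+(1-q)·5 ⇒ q(2) = (1-q)(3) ⇒ q = 3/5
P2 indiff ⇒ p·8+(1-p)·1 = p·7+(1-p)·3 ⇒ p(1) = (1-p)(2) ⇒ p = 2/3

(p,q) = (2/3, 3/5)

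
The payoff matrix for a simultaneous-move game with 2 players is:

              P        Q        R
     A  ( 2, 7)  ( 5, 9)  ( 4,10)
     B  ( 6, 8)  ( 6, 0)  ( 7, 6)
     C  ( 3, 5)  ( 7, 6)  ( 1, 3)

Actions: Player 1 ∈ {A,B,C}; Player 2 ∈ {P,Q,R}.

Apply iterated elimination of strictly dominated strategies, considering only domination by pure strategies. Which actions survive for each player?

P1 drop A (B beats it: P:6>2 Q:6>5 R:7>4)
P2 drop R (P beats it: B:8>6 C:5>3)
P1→{B,C} P2→{P,Q}

Survivors P1:{B,C} P2:{P,Q}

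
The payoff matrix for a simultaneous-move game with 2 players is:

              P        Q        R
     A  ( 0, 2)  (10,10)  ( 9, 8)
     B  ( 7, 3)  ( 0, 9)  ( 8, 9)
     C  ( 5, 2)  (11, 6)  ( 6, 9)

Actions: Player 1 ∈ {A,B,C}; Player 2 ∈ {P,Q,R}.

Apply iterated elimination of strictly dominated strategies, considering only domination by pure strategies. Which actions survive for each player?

Remaining: P1:{A,C} P2:{Q,R}

P2 drop P (Q beats it: A:10>2 B:9>3 C:6>2)
P1 drop B (A beats it: Q:10>0 R:9>8)
P1→{A,C} P2→{Q,R}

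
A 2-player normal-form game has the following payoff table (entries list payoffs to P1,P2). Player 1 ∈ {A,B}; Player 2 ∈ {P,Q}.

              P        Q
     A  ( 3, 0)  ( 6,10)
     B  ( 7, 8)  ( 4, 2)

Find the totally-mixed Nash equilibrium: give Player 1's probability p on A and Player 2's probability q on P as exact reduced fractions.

P1 indiff ⇒ q·3+(1-q)·6 = q·7+(1-q)·4 ⇒ q(-4) = (1-q)(-2) ⇒ q = 1/3
P2 indiff ⇒ p·0+(1-p)·8 = p·10+(1-p)·2 ⇒ p(-10) = (1-p)(-6) ⇒ p = 3/8

P1 mixes 3/8 on A; P2 mixes 1/3 on P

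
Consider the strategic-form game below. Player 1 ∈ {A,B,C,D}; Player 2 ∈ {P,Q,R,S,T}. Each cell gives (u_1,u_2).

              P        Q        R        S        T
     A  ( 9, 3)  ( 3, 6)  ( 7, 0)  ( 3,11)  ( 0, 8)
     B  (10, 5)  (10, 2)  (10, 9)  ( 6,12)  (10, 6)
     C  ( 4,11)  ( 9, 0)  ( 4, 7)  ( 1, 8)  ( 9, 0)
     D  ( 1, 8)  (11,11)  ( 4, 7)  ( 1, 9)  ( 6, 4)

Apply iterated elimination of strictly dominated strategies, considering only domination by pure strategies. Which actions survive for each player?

Survivors P1:{B,D} P2:{Q,S}

P1 drop A (B beats it: P:10>9 Q:10>3 R:10>7 S:6>3 T:10>0)
P1 drop C (B beats it: P:10>4 Q:10>9 R:10>4 S:6>1 T:10>9)
P2 drop P (S beats it: B:12>5 D:9>8)
P2 drop R (S beats it: B:12>9 D:9>7)
P2 drop T (S beats it: B:12>6 D:9>4)
P1→{B,D} P2→{Q,S}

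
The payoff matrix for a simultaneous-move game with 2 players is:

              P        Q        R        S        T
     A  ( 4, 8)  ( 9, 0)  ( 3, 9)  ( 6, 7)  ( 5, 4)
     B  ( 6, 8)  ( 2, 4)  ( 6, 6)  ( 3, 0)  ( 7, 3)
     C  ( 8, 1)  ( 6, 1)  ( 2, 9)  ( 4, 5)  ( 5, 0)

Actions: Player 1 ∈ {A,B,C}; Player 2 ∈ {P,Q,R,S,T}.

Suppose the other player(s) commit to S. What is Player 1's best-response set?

P1 best: {A}

u_1(A vs S) = 6
u_1(B vs S) = 3
u_1(C vs S) = 4
max payoff 6 at {A}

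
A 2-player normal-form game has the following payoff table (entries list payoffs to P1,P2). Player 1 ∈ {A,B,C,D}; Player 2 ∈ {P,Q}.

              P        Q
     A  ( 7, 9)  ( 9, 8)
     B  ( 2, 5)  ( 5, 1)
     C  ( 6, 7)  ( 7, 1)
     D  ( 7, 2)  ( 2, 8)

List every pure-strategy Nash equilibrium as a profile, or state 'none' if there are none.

(A,P): NE
(A,Q): not NE [P2→P gives 9>8]
(B,P): not NE [P1→D gives 7>2]
(B,Q): not NE [P1→A gives 9>5; P2→P gives 5>1]
(C,P): not NE [P1→D gives 7>6]
(C,Q): not NE [P1→A gives 9>7; P2→P gives 7>1]
(D,P): not NE [P2→Q gives 8>2]
(D,Q): not NE [P1→A gives 9>2]

Nash profiles: (A,P)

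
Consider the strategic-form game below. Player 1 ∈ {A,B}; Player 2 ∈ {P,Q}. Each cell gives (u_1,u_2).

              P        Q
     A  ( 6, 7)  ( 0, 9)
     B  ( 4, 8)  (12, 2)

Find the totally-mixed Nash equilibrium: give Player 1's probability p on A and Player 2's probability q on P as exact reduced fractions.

p=3/4, q=6/7

P1 indiff ⇒ q·6+(1-q)·0 = q·4+(1-q)·12 ⇒ q(2) = (1-q)(12) ⇒ q = 6/7
P2 indiff ⇒ p·7+(1-p)·8 = p·9+(1-p)·2 ⇒ p(-2) = (1-p)(-6) ⇒ p = 3/4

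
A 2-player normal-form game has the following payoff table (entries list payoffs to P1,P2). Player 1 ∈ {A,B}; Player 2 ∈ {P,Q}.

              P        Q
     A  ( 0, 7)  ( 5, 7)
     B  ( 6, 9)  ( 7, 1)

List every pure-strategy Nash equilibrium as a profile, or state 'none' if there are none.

(A,P): not NE [P1→B gives 6>0]
(A,Q): not NE [P1→B gives 7>5]
(B,P): NE
(B,Q): not NE [P2→P gives 9>1]

PSNE = {(B,P)}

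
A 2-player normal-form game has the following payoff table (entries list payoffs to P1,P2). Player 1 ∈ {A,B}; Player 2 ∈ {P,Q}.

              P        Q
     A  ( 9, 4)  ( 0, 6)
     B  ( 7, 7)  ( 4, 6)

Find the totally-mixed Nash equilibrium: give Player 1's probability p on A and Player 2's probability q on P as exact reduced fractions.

p=1/3, q=2/3

P1 indiff ⇒ q·9+(1-q)·0 = q·7+(1-q)·4 ⇒ q(2) = (1-q)(4) ⇒ q = 2/3
P2 indiff ⇒ p·4+(1-p)·7 = p·6+(1-p)·6 ⇒ p(-2) = (1-p)(-1) ⇒ p = 1/3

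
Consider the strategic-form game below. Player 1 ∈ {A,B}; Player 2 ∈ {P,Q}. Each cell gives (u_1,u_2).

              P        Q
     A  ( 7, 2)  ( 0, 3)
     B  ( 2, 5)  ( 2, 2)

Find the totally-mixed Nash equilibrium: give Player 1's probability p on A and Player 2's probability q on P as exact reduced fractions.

p=3/4, q=2/7

P1 indiff ⇒ q·7+(1-q)·0 = q·2+(1-q)·2 ⇒ q(5) = (1-q)(2) ⇒ q = 2/7
P2 indiff ⇒ p·2+(1-p)·5 = p·3+(1-p)·2 ⇒ p(-1) = (1-p)(-3) ⇒ p = 3/4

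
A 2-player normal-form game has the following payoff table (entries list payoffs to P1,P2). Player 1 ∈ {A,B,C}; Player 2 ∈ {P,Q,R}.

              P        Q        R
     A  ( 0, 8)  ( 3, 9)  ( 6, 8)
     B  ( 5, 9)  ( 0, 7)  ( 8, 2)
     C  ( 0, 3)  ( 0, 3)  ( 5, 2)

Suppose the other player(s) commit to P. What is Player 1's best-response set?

argmax u_1 = {B}

u_1(A vs P) = 0
u_1(B vs P) = 5
u_1(C vs P) = 0
max payoff 5 at {B}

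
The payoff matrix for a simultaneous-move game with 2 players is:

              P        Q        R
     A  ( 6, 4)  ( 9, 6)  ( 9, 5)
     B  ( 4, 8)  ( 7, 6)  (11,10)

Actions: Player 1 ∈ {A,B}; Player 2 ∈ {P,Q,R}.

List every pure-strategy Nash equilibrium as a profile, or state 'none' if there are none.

Nash profiles: (A,Q), (B,R)

(A,P): not NE [P2→Q gives 6>4]
(A,Q): NE
(A,R): not NE [P1→B gives 11>9; P2→Q gives 6>5]
(B,P): not NE [P1→A gives 6>4; P2→R gives 10>8]
(B,Q): not NE [P1→A gives 9>7; P2→R gives 10>6]
(B,R): NE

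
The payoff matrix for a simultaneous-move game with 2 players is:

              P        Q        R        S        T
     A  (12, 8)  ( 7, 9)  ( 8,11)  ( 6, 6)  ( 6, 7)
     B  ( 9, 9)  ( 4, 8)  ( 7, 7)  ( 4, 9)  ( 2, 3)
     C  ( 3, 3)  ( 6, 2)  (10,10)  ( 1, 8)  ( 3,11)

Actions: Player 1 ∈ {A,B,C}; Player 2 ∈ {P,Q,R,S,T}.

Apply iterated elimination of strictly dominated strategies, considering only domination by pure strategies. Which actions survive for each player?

P1 drop B (A beats it: P:12>9 Q:7>4 R:8>7 S:6>4 T:6>2)
P2 drop P (R beats it: A:11>8 C:10>3)
P2 drop Q (R beats it: A:11>9 C:10>2)
P2 drop S (R beats it: A:11>6 C:10>8)
P1→{A,C} P2→{R,T}

Remaining: P1:{A,C} P2:{R,T}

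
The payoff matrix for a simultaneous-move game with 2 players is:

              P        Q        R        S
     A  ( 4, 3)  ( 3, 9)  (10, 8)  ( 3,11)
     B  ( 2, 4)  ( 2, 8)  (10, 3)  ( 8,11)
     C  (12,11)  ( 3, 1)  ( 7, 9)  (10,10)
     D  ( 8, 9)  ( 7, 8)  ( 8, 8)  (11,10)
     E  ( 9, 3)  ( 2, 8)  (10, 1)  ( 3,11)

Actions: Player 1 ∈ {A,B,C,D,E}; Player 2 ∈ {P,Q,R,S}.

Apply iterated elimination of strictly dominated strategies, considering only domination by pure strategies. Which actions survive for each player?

Remaining: P1:{C,D} P2:{P,S}

P2 drop Q (S beats it: A:11>9 B:11>8 C:10>1 D:10>8 E:11>8)
P2 drop R (S beats it: A:11>8 B:11>3 C:10>9 D:10>8 E:11>1)
P1 drop A (C beats it: P:12>4 S:10>3)
P1 drop B (C beats it: P:12>2 S:10>8)
P1 drop E (C beats it: P:12>9 S:10>3)
P1→{C,D} P2→{P,S}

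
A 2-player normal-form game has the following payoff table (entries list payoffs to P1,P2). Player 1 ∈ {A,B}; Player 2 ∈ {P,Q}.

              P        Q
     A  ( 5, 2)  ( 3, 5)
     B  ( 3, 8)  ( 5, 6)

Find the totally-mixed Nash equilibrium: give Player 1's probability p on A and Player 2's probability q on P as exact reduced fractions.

p=2/5, q=1/2

P1 indiff ⇒ q·5+(1-q)·3 = q·3+(1-q)·5 ⇒ q(2) = (1-q)(2) ⇒ q = 1/2
P2 indiff ⇒ p·2+(1-p)·8 = p·5+(1-p)·6 ⇒ p(-3) = (1-p)(-2) ⇒ p = 2/5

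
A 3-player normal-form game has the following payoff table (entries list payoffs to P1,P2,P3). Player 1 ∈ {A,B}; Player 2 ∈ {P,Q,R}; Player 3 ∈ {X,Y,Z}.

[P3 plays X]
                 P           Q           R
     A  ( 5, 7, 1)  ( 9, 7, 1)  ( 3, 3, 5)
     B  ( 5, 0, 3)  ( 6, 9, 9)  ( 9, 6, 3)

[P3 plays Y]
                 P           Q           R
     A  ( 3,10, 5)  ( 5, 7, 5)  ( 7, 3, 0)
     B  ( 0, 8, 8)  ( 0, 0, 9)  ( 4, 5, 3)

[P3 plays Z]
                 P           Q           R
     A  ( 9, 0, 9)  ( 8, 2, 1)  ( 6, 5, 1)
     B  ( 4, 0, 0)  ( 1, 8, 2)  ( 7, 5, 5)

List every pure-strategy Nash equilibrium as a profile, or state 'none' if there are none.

Equilibria: none

(A,P,X): not NE [P3→Z gives 9>1]
(A,P,Y): not NE [P3→Z gives 9>5]
(A,P,Z): not NE [P2→R gives 5>0]
(A,Q,X): not NE [P3→Y gives 5>1]
(A,Q,Y): not NE [P2→P gives 10>7]
(A,Q,Z): not NE [P2→R gives 5>2; P3→Y gives 5>1]
(A,R,X): not NE [P1→B gives 9>3; P2→Q gives 7>3]
(A,R,Y): not NE [P2→P gives 10>3; P3→X gives 5>0]
(A,R,Z): not NE [P1→B gives 7>6; P3→X gives 5>1]
(B,P,X): not NE [P2→Q gives 9>0; P3→Y gives 8>3]
(B,P,Y): not NE [P1→A gives 3>0]
(B,P,Z): not NE [P1→A gives 9>4; P2→Q gives 8>0; P3→Y gives 8>0]
(B,Q,X): not NE [P1→A gives 9>6]
(B,Q,Y): not NE [P1→A gives 5>0; P2→P gives 8>0]
(B,Q,Z): not NE [P1→A gives 8>1; P3→Y gives 9>2]
(B,R,X): not NE [P2→Q gives 9>6; P3→Z gives 5>3]
(B,R,Y): not NE [P1→A gives 7>4; P2→P gives 8>5; P3→Z gives 5>3]
(B,R,Z): not NE [P2→Q gives 8>5]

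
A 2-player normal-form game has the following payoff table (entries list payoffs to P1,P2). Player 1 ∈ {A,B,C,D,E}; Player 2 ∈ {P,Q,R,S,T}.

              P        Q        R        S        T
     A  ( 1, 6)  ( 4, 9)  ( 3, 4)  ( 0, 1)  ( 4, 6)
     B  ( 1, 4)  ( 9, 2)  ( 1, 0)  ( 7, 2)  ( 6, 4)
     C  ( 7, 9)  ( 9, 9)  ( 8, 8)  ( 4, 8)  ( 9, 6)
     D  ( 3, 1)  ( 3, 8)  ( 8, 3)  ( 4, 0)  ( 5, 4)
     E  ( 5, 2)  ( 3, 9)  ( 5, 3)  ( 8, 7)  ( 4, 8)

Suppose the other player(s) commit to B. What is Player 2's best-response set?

u_2(P vs B) = 4
u_2(Q vs B) = 2
u_2(R vs B) = 0
u_2(S vs B) = 2
u_2(T vs B) = 4
max payoff 4 at {P,T}

P2 best: {P,T}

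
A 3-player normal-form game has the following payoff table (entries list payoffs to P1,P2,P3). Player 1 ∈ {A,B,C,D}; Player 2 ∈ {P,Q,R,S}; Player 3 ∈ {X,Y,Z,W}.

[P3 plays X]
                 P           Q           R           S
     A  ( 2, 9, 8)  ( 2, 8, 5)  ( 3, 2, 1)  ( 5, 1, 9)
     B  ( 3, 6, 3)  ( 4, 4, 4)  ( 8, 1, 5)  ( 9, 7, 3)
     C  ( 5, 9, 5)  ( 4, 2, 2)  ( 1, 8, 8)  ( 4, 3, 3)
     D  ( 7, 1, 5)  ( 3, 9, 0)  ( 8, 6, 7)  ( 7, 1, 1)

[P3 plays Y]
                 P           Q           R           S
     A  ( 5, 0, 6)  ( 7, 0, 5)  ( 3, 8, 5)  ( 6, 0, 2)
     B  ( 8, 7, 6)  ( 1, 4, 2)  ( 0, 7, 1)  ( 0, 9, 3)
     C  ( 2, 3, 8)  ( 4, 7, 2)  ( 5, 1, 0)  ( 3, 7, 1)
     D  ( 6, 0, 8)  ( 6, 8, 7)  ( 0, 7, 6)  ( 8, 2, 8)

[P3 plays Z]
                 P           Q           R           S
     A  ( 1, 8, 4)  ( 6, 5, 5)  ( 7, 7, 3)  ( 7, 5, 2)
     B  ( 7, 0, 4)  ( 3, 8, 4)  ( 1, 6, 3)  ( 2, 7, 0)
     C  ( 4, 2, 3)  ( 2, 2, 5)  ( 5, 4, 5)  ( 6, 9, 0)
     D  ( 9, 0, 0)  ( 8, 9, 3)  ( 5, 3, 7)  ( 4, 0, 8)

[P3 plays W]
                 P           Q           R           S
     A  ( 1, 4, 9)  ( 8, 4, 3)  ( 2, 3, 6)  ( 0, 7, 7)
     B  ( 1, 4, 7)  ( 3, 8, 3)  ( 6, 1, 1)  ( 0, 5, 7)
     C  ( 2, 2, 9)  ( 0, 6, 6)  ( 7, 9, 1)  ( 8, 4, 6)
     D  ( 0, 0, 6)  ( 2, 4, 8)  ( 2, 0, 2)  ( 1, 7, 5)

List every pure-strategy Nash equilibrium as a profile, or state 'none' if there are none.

(A,P,X): not NE [P1→D gives 7>2; P3→W gives 9>8]
(A,P,Y): not NE [P1→B gives 8>5; P2→R gives 8>0; P3→W gives 9>6]
(A,P,Z): not NE [P1→D gives 9>1; P3→W gives 9>4]
(A,P,W): not NE [P1→C gives 2>1; P2→S gives 7>4]
(A,Q,X): not NE [P1→C gives 4>2; P2→P gives 9>8]
(A,Q,Y): not NE [P2→R gives 8>0]
(A,Q,Z): not NE [P1→D gives 8>6; P2→P gives 8>5]
(A,Q,W): not NE [P2→S gives 7>4; P3→Z gives 5>3]
(A,R,X): not NE [P1→D gives 8>3; P2→P gives 9>2; P3→W gives 6>1]
(A,R,Y): not NE [P1→C gives 5>3; P3→W gives 6>5]
(A,R,Z): not NE [P2→P gives 8>7; P3→W gives 6>3]
(A,R,W): not NE [P1→C gives 7>2; P2→S gives 7>3]
(A,S,X): not NE [P1→B gives 9>5; P2→P gives 9>1]
(A,S,Y): not NE [P1→D gives 8>6; P2→R gives 8>0; P3→X gives 9>2]
(A,S,Z): not NE [P2→P gives 8>5; P3→X gives 9>2]
(A,S,W): not NE [P1→C gives 8>0; P3→X gives 9>7]
(B,P,X): not NE [P1→D gives 7>3; P2→S gives 7>6; P3→W gives 7>3]
(B,P,Y): not NE [P2→S gives 9>7; P3→W gives 7>6]
(B,P,Z): not NE [P1→D gives 9>7; P2→Q gives 8>0; P3→W gives 7>4]
(B,P,W): not NE [P1→C gives 2>1; P2→Q gives 8>4]
(B,Q,X): not NE [P2→S gives 7>4]
(B,Q,Y): not NE [P1→A gives 7>1; P2→S gives 9>4; P3→Z gives 4>2]
(B,Q,Z): not NE [P1→D gives 8>3]
(B,Q,W): not NE [P1→A gives 8>3; P3→Z gives 4>3]
(B,R,X): not NE [P2→S gives 7>1]
(B,R,Y): not NE [P1→C gives 5>0; P2→S gives 9>7; P3→X gives 5>1]
(B,R,Z): not NE [P1→A gives 7>1; P2→Q gives 8>6; P3→X gives 5>3]
(B,R,W): not NE [P1→C gives 7>6; P2→Q gives 8>1; P3→X gives 5>1]
(B,S,X): not NE [P3→W gives 7>3]
(B,S,Y): not NE [P1→D gives 8>0; P3→W gives 7>3]
(B,S,Z): not NE [P1→A gives 7>2; P2→Q gives 8>7; P3→W gives 7>0]
(B,S,W): not NE [P1→C gives 8>0; P2→Q gives 8>5]
(C,P,X): not NE [P1→D gives 7>5; P3→W gives 9>5]
(C,P,Y): not NE [P1→B gives 8>2; P2→S gives 7>3; P3→W gives 9>8]
(C,P,Z): not NE [P1→D gives 9>4; P2→S gives 9>2; P3→W gives 9>3]
(C,P,W): not NE [P2→R gives 9>2]
(C,Q,X): not NE [P2→P gives 9>2; P3→W gives 6>2]
(C,Q,Y): not NE [P1→A gives 7>4; P3→W gives 6>2]
(C,Q,Z): not NE [P1→D gives 8>2; P2→S gives 9>2; P3→W gives 6>5]
(C,Q,W): not NE [P1→A gives 8>0; P2→R gives 9>6]
(C,R,X): not NE [P1→D gives 8>1; P2→P gives 9>8]
(C,R,Y): not NE [P2→S gives 7>1; P3→X gives 8>0]
(C,R,Z): not NE [P1→A gives 7>5; P2→S gives 9>4; P3→X gives 8>5]
(C,R,W): not NE [P3→X gives 8>1]
(C,S,X): not NE [P1→B gives 9>4; P2→P gives 9>3; P3→W gives 6>3]
(C,S,Y): not NE [P1→D gives 8>3; P3→W gives 6>1]
(C,S,Z): not NE [P1→A gives 7>6; P3→W gives 6>0]
(C,S,W): not NE [P2→R gives 9>4]
(D,P,X): not NE [P2→Q gives 9>1; P3→Y gives 8>5]
(D,P,Y): not NE [P1→B gives 8>6; P2→Q gives 8>0]
(D,P,Z): not NE [P2→Q gives 9>0; P3→Y gives 8>0]
(D,P,W): not NE [P1→C gives 2>0; P2→S gives 7>0; P3→Y gives 8>6]
(D,Q,X): not NE [P1→C gives 4>3; P3→W gives 8>0]
(D,Q,Y): not NE [P1→A gives 7>6; P3→W gives 8>7]
(D,Q,Z): not NE [P3→W gives 8>3]
(D,Q,W): not NE [P1→A gives 8>2; P2→S gives 7>4]
(D,R,X): not NE [P2→Q gives 9>6]
(D,R,Y): not NE [P1→C gives 5>0; P2→Q gives 8>7; P3→Z gives 7>6]
(D,R,Z): not NE [P1→A gives 7>5; P2→Q gives 9>3]
(D,R,W): not NE [P1→C gives 7>2; P2→S gives 7>0; P3→Z gives 7>2]
(D,S,X): not NE [P1→B gives 9>7; P2→Q gives 9>1; P3→Z gives 8>1]
(D,S,Y): not NE [P2→Q gives 8>2]
(D,S,Z): not NE [P1→A gives 7>4; P2→Q gives 9>0]
(D,S,W): not NE [P1→C gives 8>1; P3→Z gives 8>5]

No pure NE.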